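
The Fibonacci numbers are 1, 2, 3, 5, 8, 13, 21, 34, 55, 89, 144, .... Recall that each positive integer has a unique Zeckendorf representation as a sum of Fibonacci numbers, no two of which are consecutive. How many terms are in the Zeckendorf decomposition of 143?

5

89 ≤ 143 < 144, so take 89; remainder 54
34 ≤ 54 < 55, so take 34; remainder 20
13 ≤ 20 < 21, so take 13; remainder 7
5 ≤ 7 < 8, so take 5; remainder 2
2 ≤ 2 < 3, so take 2; remainder 0
143 = 89 + 34 + 13 + 5 + 2, which has 5 terms.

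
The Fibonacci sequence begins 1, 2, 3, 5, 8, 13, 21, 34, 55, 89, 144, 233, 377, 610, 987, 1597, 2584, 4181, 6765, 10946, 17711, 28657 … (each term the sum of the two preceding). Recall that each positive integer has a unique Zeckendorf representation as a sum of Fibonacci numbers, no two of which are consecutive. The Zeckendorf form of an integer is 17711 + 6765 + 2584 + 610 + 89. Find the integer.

27759

17711 + 6765 + 2584 + 610 + 89 = 27759.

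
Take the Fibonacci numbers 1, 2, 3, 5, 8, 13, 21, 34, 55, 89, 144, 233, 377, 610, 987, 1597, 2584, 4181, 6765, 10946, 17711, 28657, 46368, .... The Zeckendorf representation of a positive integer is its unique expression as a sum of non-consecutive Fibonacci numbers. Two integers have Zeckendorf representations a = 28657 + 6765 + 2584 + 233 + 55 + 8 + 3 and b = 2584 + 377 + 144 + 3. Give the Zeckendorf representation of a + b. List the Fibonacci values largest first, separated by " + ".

28657 + 10946 + 1597 + 144 + 55 + 13 + 1

The two numbers are 38305 and 3108, so their sum is 41413.
28657 ≤ 41413 < 46368, so take 28657; remainder 12756
10946 ≤ 12756 < 17711, so take 10946; remainder 1810
1597 ≤ 1810 < 2584, so take 1597; remainder 213
144 ≤ 213 < 233, so take 144; remainder 69
55 ≤ 69 < 89, so take 55; remainder 14
13 ≤ 14 < 21, so take 13; remainder 1
1 ≤ 1 < 2, so take 1; remainder 0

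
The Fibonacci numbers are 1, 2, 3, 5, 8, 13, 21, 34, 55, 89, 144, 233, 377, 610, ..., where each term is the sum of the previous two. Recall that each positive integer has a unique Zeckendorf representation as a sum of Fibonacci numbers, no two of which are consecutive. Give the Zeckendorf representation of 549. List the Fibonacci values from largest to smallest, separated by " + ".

Greedy algorithm:
subtract 377 from 549: 172 remains
subtract 144 from 172: 28 remains
subtract 21 from 28: 7 remains
subtract 5 from 7: 2 remains
subtract 2 from 2: 0 remains
So 549 = 377 + 144 + 21 + 5 + 2, with no two terms consecutive in the sequence.

377 + 144 + 21 + 5 + 2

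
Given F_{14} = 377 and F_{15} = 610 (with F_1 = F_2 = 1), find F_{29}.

By F_{2k+1} = F_k² + F_{k+1}²: F_{29} = 377² + 610² = 142129 + 372100 = 514229.

514229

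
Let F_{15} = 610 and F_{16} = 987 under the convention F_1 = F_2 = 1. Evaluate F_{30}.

By the doubling identity F_{2k} = F_k(2F_{k+1} − F_k): F_{30} = 610·(2·987 − 610) = 610·1364 = 832040.

832040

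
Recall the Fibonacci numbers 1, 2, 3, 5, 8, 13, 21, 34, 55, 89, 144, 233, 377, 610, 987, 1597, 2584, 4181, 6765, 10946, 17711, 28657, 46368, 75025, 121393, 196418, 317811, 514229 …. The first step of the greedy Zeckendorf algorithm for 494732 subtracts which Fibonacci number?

317811 ≤ 494732 < 514229, so the largest Fibonacci number not exceeding 494732 is 317811.

317811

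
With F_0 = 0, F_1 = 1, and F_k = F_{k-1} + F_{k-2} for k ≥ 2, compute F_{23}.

Iterating the recurrence up to F_{19} = 4181 and F_{18} = 2584:
F_{20} = F_{19} + F_{18} = 4181 + 2584 = 6765
F_{21} = F_{20} + F_{19} = 6765 + 4181 = 10946
F_{22} = F_{21} + F_{20} = 10946 + 6765 = 17711
F_{23} = F_{22} + F_{21} = 17711 + 10946 = 28657

28657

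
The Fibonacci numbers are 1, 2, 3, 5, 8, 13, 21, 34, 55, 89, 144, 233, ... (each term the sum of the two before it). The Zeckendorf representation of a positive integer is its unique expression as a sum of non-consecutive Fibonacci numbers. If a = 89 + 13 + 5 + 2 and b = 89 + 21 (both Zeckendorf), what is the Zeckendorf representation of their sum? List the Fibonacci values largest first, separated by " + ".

144 + 55 + 13 + 5 + 2

The two numbers are 109 and 110, so their sum is 219.
subtract 144 from 219: 75 remains
subtract 55 from 75: 20 remains
subtract 13 from 20: 7 remains
subtract 5 from 7: 2 remains
subtract 2 from 2: 0 remains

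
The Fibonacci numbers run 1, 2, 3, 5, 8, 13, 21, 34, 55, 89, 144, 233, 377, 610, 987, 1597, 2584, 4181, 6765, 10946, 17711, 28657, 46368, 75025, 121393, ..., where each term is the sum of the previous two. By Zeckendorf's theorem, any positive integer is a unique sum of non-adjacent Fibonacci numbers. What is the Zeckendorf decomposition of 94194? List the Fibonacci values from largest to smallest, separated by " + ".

largest Fibonacci ≤ 94194 is 75025; 94194 − 75025 = 19169
largest Fibonacci ≤ 19169 is 17711; 19169 − 17711 = 1458
largest Fibonacci ≤ 1458 is 987; 1458 − 987 = 471
largest Fibonacci ≤ 471 is 377; 471 − 377 = 94
largest Fibonacci ≤ 94 is 89; 94 − 89 = 5
largest Fibonacci ≤ 5 is 5; 5 − 5 = 0
So 94194 = 75025 + 17711 + 987 + 377 + 89 + 5, with no two terms consecutive in the sequence.

75025 + 17711 + 987 + 377 + 89 + 5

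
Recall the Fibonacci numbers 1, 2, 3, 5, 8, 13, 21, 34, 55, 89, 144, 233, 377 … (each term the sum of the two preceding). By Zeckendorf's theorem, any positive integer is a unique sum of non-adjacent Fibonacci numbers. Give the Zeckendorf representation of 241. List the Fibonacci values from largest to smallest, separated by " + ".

233 + 8

largest Fibonacci ≤ 241 is 233; 241 − 233 = 8
largest Fibonacci ≤ 8 is 8; 8 − 8 = 0
So 241 = 233 + 8, with no two terms consecutive in the sequence.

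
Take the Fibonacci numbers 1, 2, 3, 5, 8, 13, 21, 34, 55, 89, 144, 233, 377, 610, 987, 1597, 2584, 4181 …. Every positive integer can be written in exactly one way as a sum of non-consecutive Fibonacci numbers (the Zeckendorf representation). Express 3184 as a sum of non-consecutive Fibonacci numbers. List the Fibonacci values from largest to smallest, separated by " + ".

largest Fibonacci ≤ 3184 is 2584; 3184 − 2584 = 600
largest Fibonacci ≤ 600 is 377; 600 − 377 = 223
largest Fibonacci ≤ 223 is 144; 223 − 144 = 79
largest Fibonacci ≤ 79 is 55; 79 − 55 = 24
largest Fibonacci ≤ 24 is 21; 24 − 21 = 3
largest Fibonacci ≤ 3 is 3; 3 − 3 = 0
So 3184 = 2584 + 377 + 144 + 55 + 21 + 3, with no two terms consecutive in the sequence.

2584 + 377 + 144 + 55 + 21 + 3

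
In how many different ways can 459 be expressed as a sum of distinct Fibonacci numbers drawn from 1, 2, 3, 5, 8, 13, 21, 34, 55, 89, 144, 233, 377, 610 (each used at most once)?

14

Starting from the Zeckendorf form and repeatedly splitting a term F_k into F_{k−1} + F_{k−2} (when neither is already used) reaches every representation.
459 = 377+55+21+5+1 = 377+55+21+3+2+1 = 377+55+13+8+5+1 = 233+144+55+21+5+1 = … (10 more), for 14 in all.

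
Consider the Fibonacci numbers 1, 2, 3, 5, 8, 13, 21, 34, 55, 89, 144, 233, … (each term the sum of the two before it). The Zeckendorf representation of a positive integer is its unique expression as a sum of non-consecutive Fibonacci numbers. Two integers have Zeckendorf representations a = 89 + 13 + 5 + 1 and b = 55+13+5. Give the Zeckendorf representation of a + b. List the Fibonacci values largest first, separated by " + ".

The two numbers are 108 and 73, so their sum is 181.
144 ≤ 181 < 233, so take 144; remainder 37
34 ≤ 37 < 55, so take 34; remainder 3
3 ≤ 3 < 5, so take 3; remainder 0

144 + 34 + 3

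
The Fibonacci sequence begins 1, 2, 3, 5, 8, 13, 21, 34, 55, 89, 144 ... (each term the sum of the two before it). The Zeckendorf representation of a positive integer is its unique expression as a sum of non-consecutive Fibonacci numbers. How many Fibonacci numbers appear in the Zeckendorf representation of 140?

5

Greedy algorithm:
89 ≤ 140 < 144, so take 89; remainder 51
34 ≤ 51 < 55, so take 34; remainder 17
13 ≤ 17 < 21, so take 13; remainder 4
3 ≤ 4 < 5, so take 3; remainder 1
1 ≤ 1 < 2, so take 1; remainder 0
140 = 89 + 34 + 13 + 3 + 1, which has 5 terms.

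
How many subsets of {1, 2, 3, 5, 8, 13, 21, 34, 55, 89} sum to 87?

5

87 = 55+21+8+3 = 55+21+8+2+1 = 55+21+5+3+2+1 = 55+13+8+5+3+2+1 = 34+21+13+8+5+3+2+1 — 5 representations.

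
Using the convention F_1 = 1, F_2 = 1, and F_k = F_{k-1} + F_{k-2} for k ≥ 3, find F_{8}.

Iterating the recurrence up to F_{3} = 2 and F_{2} = 1:
F_{4} = F_{3} + F_{2} = 2 + 1 = 3
F_{5} = F_{4} + F_{3} = 3 + 2 = 5
F_{6} = F_{5} + F_{4} = 5 + 3 = 8
F_{7} = F_{6} + F_{5} = 8 + 5 = 13
F_{8} = F_{7} + F_{6} = 13 + 8 = 21

21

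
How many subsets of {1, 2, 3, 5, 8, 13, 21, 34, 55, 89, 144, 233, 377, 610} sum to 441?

13

Each representation comes from the Zeckendorf form by replacing some F_k with F_{k−1} + F_{k−2} where possible.
441 = 377+55+8+1 = 377+55+5+3+1 = 377+34+21+8+1 = 233+144+55+8+1 = … (9 more), for 13 in all.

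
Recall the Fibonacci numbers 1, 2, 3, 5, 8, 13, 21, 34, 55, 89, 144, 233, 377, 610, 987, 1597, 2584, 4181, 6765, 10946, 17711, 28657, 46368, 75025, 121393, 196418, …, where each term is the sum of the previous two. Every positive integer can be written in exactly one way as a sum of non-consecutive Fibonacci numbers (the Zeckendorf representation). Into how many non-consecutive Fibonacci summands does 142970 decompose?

8

Greedy algorithm:
121393 ≤ 142970 < 196418, so take 121393; remainder 21577
17711 ≤ 21577 < 28657, so take 17711; remainder 3866
2584 ≤ 3866 < 4181, so take 2584; remainder 1282
987 ≤ 1282 < 1597, so take 987; remainder 295
233 ≤ 295 < 377, so take 233; remainder 62
55 ≤ 62 < 89, so take 55; remainder 7
5 ≤ 7 < 8, so take 5; remainder 2
2 ≤ 2 < 3, so take 2; remainder 0
142970 = 121393 + 17711 + 2584 + 987 + 233 + 55 + 5 + 2, which has 8 terms.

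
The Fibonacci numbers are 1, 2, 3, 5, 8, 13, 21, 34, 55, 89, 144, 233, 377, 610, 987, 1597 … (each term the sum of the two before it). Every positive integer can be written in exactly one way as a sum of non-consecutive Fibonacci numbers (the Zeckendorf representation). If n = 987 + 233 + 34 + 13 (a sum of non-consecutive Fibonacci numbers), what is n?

1267

987 + 233 + 34 + 13 = 1267.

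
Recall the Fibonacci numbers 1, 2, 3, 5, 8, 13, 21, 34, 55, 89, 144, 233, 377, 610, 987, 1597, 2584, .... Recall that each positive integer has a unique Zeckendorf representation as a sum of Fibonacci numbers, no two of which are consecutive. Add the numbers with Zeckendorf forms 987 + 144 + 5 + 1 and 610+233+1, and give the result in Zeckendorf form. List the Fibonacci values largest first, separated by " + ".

The two numbers are 1137 and 844, so their sum is 1981.
1981: greatest Fibonacci not exceeding it is 1597, leaving 384
384: greatest Fibonacci not exceeding it is 377, leaving 7
7: greatest Fibonacci not exceeding it is 5, leaving 2
2: greatest Fibonacci not exceeding it is 2, leaving 0

1597 + 377 + 5 + 2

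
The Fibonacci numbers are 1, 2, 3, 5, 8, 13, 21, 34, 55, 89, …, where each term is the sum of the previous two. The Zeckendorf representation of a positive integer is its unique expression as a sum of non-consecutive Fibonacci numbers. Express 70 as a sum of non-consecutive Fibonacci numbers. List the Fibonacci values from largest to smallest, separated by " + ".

55 + 13 + 2

70: greatest Fibonacci not exceeding it is 55, leaving 15
15: greatest Fibonacci not exceeding it is 13, leaving 2
2: greatest Fibonacci not exceeding it is 2, leaving 0
So 70 = 55 + 13 + 2, with no two terms consecutive in the sequence.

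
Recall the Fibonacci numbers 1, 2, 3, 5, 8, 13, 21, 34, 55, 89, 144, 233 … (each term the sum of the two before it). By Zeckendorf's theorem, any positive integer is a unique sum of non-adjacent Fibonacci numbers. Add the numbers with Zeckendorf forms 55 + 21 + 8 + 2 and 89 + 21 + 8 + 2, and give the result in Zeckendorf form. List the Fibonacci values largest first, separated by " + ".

144 + 55 + 5 + 2

The two numbers are 86 and 120, so their sum is 206.
Greedily peel off the largest Fibonacci term at each step:
206 − 144 = 62
62 − 55 = 7
7 − 5 = 2
2 − 2 = 0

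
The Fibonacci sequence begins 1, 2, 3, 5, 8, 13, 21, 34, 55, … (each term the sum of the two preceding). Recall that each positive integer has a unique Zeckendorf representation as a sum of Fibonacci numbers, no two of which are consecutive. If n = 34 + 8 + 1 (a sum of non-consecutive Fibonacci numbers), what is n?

34 + 8 + 1 = 43.

43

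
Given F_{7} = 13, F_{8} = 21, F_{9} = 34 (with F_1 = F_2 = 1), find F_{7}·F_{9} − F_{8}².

1

13·34 − 21² = 442 − 441 = 1. (Cassini's identity: F_{k−1}F_{k+1} − F_k² = (−1)^k.)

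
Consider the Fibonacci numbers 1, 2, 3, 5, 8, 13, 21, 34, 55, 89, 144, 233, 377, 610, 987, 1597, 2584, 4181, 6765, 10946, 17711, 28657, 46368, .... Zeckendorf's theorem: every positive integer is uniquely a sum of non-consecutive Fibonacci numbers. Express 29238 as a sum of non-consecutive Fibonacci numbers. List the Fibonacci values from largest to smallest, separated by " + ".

28657 + 377 + 144 + 55 + 5

Repeatedly subtract the largest Fibonacci number that fits:
29238 − 28657 = 581
581 − 377 = 204
204 − 144 = 60
60 − 55 = 5
5 − 5 = 0
So 29238 = 28657 + 377 + 144 + 55 + 5, with no two terms consecutive in the sequence.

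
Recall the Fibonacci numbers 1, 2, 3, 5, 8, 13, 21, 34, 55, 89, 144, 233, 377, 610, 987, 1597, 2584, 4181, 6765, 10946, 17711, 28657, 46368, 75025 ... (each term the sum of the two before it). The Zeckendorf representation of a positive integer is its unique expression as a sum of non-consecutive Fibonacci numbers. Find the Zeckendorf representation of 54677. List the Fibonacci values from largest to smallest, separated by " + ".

46368 + 6765 + 987 + 377 + 144 + 34 + 2

take 46368 (≤ 54677); 54677 − 46368 = 8309
take 6765 (≤ 8309); 8309 − 6765 = 1544
take 987 (≤ 1544); 1544 − 987 = 557
take 377 (≤ 557); 557 − 377 = 180
take 144 (≤ 180); 180 − 144 = 36
take 34 (≤ 36); 36 − 34 = 2
take 2 (≤ 2); 2 − 2 = 0
So 54677 = 46368 + 6765 + 987 + 377 + 144 + 34 + 2, with no two terms consecutive in the sequence.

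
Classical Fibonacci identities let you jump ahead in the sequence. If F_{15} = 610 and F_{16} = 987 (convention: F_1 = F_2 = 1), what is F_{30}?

832040

By the doubling identity F_{2k} = F_k(2F_{k+1} − F_k): F_{30} = 610·(2·987 − 610) = 610·1364 = 832040.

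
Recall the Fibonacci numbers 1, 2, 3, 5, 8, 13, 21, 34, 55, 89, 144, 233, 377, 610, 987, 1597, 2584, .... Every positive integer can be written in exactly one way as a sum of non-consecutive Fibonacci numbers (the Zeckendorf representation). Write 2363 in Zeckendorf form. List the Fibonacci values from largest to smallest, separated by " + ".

1597 + 610 + 144 + 8 + 3 + 1

1597 ≤ 2363 < 2584, so take 1597; remainder 766
610 ≤ 766 < 987, so take 610; remainder 156
144 ≤ 156 < 233, so take 144; remainder 12
8 ≤ 12 < 13, so take 8; remainder 4
3 ≤ 4 < 5, so take 3; remainder 1
1 ≤ 1 < 2, so take 1; remainder 0
So 2363 = 1597 + 610 + 144 + 8 + 3 + 1, with no two terms consecutive in the sequence.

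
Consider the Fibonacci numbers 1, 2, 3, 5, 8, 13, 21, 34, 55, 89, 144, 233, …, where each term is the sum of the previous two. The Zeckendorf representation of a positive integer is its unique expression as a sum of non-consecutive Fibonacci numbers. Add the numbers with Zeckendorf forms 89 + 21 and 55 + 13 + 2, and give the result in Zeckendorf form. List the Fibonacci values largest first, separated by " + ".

144 + 34 + 2

The two numbers are 110 and 70, so their sum is 180.
144 ≤ 180 < 233, so take 144; remainder 36
34 ≤ 36 < 55, so take 34; remainder 2
2 ≤ 2 < 3, so take 2; remainder 0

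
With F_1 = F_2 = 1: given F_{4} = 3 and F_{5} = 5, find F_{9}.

By F_{2k+1} = F_k² + F_{k+1}²: F_{9} = 3² + 5² = 9 + 25 = 34.

34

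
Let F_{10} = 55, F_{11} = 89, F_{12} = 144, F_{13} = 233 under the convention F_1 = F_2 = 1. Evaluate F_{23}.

28657

By the addition formula F_{m+n} = F_m F_{n+1} + F_{m−1} F_n with m=13, n=10: F_{23} = 233·89 + 144·55 = 20737 + 7920 = 28657.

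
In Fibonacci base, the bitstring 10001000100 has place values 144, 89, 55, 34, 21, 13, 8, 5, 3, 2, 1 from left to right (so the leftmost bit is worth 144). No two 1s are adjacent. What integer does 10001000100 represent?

168

Summing the place values of the 1 bits: 144 + 21 + 3 = 168.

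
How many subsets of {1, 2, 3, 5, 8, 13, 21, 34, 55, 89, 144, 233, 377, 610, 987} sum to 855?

7

Starting from the Zeckendorf form and repeatedly splitting a term F_k into F_{k−1} + F_{k−2} (when neither is already used) reaches every representation.
855 = 610+233+8+3+1 = 610+144+89+8+3+1 = 610+144+55+34+8+3+1 = … (4 more), for 7 in all.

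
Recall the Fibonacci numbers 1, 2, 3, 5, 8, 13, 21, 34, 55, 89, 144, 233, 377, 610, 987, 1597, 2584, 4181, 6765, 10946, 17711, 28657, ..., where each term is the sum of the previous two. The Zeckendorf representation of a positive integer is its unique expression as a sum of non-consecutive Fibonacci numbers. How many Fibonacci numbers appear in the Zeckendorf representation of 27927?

27927: greatest Fibonacci not exceeding it is 17711, leaving 10216
10216: greatest Fibonacci not exceeding it is 6765, leaving 3451
3451: greatest Fibonacci not exceeding it is 2584, leaving 867
867: greatest Fibonacci not exceeding it is 610, leaving 257
257: greatest Fibonacci not exceeding it is 233, leaving 24
24: greatest Fibonacci not exceeding it is 21, leaving 3
3: greatest Fibonacci not exceeding it is 3, leaving 0
27927 = 17711 + 6765 + 2584 + 610 + 233 + 21 + 3, which has 7 terms.

7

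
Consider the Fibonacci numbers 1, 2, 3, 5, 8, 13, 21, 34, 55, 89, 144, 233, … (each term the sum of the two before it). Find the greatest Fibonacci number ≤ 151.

144 ≤ 151 < 233, so the largest Fibonacci number not exceeding 151 is 144.

144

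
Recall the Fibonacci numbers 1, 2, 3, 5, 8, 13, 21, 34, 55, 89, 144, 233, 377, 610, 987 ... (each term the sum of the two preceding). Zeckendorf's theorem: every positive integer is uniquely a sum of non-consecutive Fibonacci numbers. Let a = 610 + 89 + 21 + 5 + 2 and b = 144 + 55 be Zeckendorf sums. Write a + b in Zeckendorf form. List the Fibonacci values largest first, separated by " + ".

The two numbers are 727 and 199, so their sum is 926.
926: greatest Fibonacci not exceeding it is 610, leaving 316
316: greatest Fibonacci not exceeding it is 233, leaving 83
83: greatest Fibonacci not exceeding it is 55, leaving 28
28: greatest Fibonacci not exceeding it is 21, leaving 7
7: greatest Fibonacci not exceeding it is 5, leaving 2
2: greatest Fibonacci not exceeding it is 2, leaving 0

610 + 233 + 55 + 21 + 5 + 2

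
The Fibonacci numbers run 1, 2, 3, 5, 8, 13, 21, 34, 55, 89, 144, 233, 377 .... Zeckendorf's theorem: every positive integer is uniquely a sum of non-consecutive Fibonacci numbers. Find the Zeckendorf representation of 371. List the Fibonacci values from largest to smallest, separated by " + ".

233 + 89 + 34 + 13 + 2

take 233 (≤ 371); 371 − 233 = 138
take 89 (≤ 138); 138 − 89 = 49
take 34 (≤ 49); 49 − 34 = 15
take 13 (≤ 15); 15 − 13 = 2
take 2 (≤ 2); 2 − 2 = 0
So 371 = 233 + 89 + 34 + 13 + 2, with no two terms consecutive in the sequence.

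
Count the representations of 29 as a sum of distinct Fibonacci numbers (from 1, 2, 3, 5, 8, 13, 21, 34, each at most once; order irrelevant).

Each representation comes from the Zeckendorf form by replacing some F_k with F_{k−1} + F_{k−2} where possible.
29 = 21+8 = 21+5+3 = 21+5+2+1 = 13+8+5+3 = … (1 more), for 5 in all.

5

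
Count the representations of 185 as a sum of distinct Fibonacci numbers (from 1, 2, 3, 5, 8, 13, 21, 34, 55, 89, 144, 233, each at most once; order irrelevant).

185 = 144+34+5+2 = 144+21+13+5+2 = 89+55+34+5+2 = … (1 more), for 4 in all.

4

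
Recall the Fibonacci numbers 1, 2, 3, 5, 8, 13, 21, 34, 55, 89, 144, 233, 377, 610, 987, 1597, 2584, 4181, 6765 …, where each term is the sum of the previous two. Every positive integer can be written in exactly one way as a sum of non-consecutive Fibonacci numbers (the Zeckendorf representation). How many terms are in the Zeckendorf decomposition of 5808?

5

5808 − 4181 = 1627
1627 − 1597 = 30
30 − 21 = 9
9 − 8 = 1
1 − 1 = 0
5808 = 4181 + 1597 + 21 + 8 + 1, which has 5 terms.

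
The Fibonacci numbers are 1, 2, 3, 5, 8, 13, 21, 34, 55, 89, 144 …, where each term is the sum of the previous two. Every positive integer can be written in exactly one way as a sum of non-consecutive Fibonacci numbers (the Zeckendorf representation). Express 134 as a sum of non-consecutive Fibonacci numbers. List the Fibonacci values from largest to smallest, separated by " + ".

Greedy algorithm:
take 89 (≤ 134); 134 − 89 = 45
take 34 (≤ 45); 45 − 34 = 11
take 8 (≤ 11); 11 − 8 = 3
take 3 (≤ 3); 3 − 3 = 0
So 134 = 89 + 34 + 8 + 3, with no two terms consecutive in the sequence.

89 + 34 + 8 + 3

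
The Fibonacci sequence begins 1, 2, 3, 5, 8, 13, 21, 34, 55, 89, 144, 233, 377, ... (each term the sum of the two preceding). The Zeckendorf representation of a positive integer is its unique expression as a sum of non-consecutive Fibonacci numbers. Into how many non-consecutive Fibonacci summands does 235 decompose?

2

largest Fibonacci ≤ 235 is 233; 235 − 233 = 2
largest Fibonacci ≤ 2 is 2; 2 − 2 = 0
235 = 233 + 2, which has 2 terms.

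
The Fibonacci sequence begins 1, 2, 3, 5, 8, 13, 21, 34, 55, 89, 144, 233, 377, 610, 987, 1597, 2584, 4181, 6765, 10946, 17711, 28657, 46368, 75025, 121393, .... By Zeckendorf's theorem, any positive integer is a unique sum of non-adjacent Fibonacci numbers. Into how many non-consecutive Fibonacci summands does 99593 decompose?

5

Greedily peel off the largest Fibonacci term at each step:
99593 − 75025 = 24568
24568 − 17711 = 6857
6857 − 6765 = 92
92 − 89 = 3
3 − 3 = 0
99593 = 75025 + 17711 + 6765 + 89 + 3, which has 5 terms.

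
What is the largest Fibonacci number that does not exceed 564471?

514229

514229 ≤ 564471 < 832040, so the largest Fibonacci number not exceeding 564471 is 514229.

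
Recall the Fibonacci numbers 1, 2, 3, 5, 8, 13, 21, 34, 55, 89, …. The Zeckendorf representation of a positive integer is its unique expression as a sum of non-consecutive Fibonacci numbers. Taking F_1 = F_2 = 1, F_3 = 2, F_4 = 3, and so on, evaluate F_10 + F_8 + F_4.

F_10 + F_8 + F_4 = 55 + 21 + 3 = 79.

79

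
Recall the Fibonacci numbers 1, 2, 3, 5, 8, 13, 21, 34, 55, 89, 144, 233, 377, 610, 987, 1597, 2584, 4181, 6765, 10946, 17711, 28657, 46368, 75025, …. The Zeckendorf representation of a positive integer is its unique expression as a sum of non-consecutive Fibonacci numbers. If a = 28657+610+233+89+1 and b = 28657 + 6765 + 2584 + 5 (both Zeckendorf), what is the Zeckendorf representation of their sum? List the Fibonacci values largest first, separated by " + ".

The two numbers are 29590 and 38011, so their sum is 67601.
Greedily peel off the largest Fibonacci term at each step:
67601: greatest Fibonacci not exceeding it is 46368, leaving 21233
21233: greatest Fibonacci not exceeding it is 17711, leaving 3522
3522: greatest Fibonacci not exceeding it is 2584, leaving 938
938: greatest Fibonacci not exceeding it is 610, leaving 328
328: greatest Fibonacci not exceeding it is 233, leaving 95
95: greatest Fibonacci not exceeding it is 89, leaving 6
6: greatest Fibonacci not exceeding it is 5, leaving 1
1: greatest Fibonacci not exceeding it is 1, leaving 0

46368 + 17711 + 2584 + 610 + 233 + 89 + 5 + 1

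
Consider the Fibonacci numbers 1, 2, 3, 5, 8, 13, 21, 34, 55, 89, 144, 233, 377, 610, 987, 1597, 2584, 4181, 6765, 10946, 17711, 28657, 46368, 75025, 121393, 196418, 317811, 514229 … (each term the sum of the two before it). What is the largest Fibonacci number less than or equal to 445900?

317811 ≤ 445900 < 514229, so the largest Fibonacci number not exceeding 445900 is 317811.

317811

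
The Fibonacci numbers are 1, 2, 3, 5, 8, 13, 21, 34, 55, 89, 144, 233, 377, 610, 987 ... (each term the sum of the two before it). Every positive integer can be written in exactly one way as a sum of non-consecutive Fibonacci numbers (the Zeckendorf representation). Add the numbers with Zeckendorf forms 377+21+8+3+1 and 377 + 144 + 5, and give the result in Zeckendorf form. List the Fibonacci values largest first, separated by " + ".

610 + 233 + 89 + 3 + 1

The two numbers are 410 and 526, so their sum is 936.
subtract 610 from 936: 326 remains
subtract 233 from 326: 93 remains
subtract 89 from 93: 4 remains
subtract 3 from 4: 1 remains
subtract 1 from 1: 0 remains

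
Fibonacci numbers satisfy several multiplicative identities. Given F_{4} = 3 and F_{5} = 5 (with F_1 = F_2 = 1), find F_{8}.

By the doubling identity F_{2k} = F_k(2F_{k+1} − F_k): F_{8} = 3·(2·5 − 3) = 3·7 = 21.

21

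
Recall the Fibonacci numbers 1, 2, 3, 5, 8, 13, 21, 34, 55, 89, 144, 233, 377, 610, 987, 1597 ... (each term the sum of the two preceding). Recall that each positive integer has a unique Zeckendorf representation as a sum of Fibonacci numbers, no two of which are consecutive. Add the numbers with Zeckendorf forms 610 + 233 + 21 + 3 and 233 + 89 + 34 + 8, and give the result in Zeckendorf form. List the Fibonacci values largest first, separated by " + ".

The two numbers are 867 and 364, so their sum is 1231.
1231: greatest Fibonacci not exceeding it is 987, leaving 244
244: greatest Fibonacci not exceeding it is 233, leaving 11
11: greatest Fibonacci not exceeding it is 8, leaving 3
3: greatest Fibonacci not exceeding it is 3, leaving 0

987 + 233 + 8 + 3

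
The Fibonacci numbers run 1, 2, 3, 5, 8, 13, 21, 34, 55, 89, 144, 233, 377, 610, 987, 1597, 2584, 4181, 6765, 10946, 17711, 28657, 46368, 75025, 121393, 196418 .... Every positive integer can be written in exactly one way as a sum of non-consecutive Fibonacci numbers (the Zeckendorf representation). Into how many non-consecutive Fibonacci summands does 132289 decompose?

8

Greedily peel off the largest Fibonacci term at each step:
132289: greatest Fibonacci not exceeding it is 121393, leaving 10896
10896: greatest Fibonacci not exceeding it is 6765, leaving 4131
4131: greatest Fibonacci not exceeding it is 2584, leaving 1547
1547: greatest Fibonacci not exceeding it is 987, leaving 560
560: greatest Fibonacci not exceeding it is 377, leaving 183
183: greatest Fibonacci not exceeding it is 144, leaving 39
39: greatest Fibonacci not exceeding it is 34, leaving 5
5: greatest Fibonacci not exceeding it is 5, leaving 0
132289 = 121393 + 6765 + 2584 + 987 + 377 + 144 + 34 + 5, which has 8 terms.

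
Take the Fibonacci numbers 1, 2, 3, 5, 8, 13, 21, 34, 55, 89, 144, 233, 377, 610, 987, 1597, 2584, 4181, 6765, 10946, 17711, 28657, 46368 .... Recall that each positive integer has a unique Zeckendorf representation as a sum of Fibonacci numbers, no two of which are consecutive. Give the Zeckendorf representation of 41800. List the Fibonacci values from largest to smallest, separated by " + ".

28657 ≤ 41800 < 46368, so take 28657; remainder 13143
10946 ≤ 13143 < 17711, so take 10946; remainder 2197
1597 ≤ 2197 < 2584, so take 1597; remainder 600
377 ≤ 600 < 610, so take 377; remainder 223
144 ≤ 223 < 233, so take 144; remainder 79
55 ≤ 79 < 89, so take 55; remainder 24
21 ≤ 24 < 34, so take 21; remainder 3
3 ≤ 3 < 5, so take 3; remainder 0
So 41800 = 28657 + 10946 + 1597 + 377 + 144 + 55 + 21 + 3, with no two terms consecutive in the sequence.

28657 + 10946 + 1597 + 377 + 144 + 55 + 21 + 3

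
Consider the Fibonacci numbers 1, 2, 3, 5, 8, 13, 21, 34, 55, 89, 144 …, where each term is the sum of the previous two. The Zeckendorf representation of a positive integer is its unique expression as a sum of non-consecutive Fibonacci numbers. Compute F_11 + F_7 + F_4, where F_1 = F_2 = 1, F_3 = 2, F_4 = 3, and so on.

F_11 + F_7 + F_4 = 89 + 13 + 3 = 105.

105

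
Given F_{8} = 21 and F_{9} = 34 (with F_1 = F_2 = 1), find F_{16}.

987

By the doubling identity F_{2k} = F_k(2F_{k+1} − F_k): F_{16} = 21·(2·34 − 21) = 21·47 = 987.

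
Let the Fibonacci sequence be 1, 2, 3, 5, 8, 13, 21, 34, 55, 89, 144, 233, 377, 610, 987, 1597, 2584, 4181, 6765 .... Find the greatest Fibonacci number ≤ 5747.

4181

4181 ≤ 5747 < 6765, so the largest Fibonacci number not exceeding 5747 is 4181.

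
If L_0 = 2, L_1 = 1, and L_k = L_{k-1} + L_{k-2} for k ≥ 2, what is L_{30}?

Iterating the recurrence up to L_{23} = 64079 and L_{22} = 39603:
L_{24} = L_{23} + L_{22} = 64079 + 39603 = 103682
L_{25} = L_{24} + L_{23} = 103682 + 64079 = 167761
L_{26} = L_{25} + L_{24} = 167761 + 103682 = 271443
L_{27} = L_{26} + L_{25} = 271443 + 167761 = 439204
L_{28} = L_{27} + L_{26} = 439204 + 271443 = 710647
L_{29} = L_{28} + L_{27} = 710647 + 439204 = 1149851
L_{30} = L_{29} + L_{28} = 1149851 + 710647 = 1860498

1860498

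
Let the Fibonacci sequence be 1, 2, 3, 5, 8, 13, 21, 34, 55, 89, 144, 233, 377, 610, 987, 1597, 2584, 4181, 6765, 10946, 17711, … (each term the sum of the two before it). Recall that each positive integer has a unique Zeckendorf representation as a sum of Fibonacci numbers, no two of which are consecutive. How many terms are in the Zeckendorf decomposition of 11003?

3

Repeatedly subtract the largest Fibonacci number that fits:
take 10946 (≤ 11003); 11003 − 10946 = 57
take 55 (≤ 57); 57 − 55 = 2
take 2 (≤ 2); 2 − 2 = 0
11003 = 10946 + 55 + 2, which has 3 terms.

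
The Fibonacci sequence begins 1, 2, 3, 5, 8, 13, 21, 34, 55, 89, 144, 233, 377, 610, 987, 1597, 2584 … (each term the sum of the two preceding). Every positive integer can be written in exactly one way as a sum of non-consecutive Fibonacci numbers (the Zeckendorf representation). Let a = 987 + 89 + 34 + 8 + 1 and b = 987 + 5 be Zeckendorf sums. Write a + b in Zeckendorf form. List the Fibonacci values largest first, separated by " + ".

The two numbers are 1119 and 992, so their sum is 2111.
2111: greatest Fibonacci not exceeding it is 1597, leaving 514
514: greatest Fibonacci not exceeding it is 377, leaving 137
137: greatest Fibonacci not exceeding it is 89, leaving 48
48: greatest Fibonacci not exceeding it is 34, leaving 14
14: greatest Fibonacci not exceeding it is 13, leaving 1
1: greatest Fibonacci not exceeding it is 1, leaving 0

1597 + 377 + 89 + 34 + 13 + 1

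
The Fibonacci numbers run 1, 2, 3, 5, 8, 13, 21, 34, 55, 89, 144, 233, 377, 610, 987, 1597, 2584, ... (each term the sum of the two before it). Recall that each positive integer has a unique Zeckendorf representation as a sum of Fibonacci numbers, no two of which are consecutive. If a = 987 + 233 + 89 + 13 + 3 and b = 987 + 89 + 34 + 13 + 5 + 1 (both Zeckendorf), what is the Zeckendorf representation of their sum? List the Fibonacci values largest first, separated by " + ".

The two numbers are 1325 and 1129, so their sum is 2454.
take 1597 (≤ 2454); 2454 − 1597 = 857
take 610 (≤ 857); 857 − 610 = 247
take 233 (≤ 247); 247 − 233 = 14
take 13 (≤ 14); 14 − 13 = 1
take 1 (≤ 1); 1 − 1 = 0

1597 + 610 + 233 + 13 + 1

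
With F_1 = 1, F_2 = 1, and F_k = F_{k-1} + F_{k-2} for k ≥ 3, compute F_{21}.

10946

Iterating the recurrence up to F_{17} = 1597 and F_{16} = 987:
F_{18} = F_{17} + F_{16} = 1597 + 987 = 2584
F_{19} = F_{18} + F_{17} = 2584 + 1597 = 4181
F_{20} = F_{19} + F_{18} = 4181 + 2584 = 6765
F_{21} = F_{20} + F_{19} = 6765 + 4181 = 10946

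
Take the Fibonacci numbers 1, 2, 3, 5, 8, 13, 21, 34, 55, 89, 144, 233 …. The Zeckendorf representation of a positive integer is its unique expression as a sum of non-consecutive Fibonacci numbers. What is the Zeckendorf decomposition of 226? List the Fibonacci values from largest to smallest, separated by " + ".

Greedily peel off the largest Fibonacci term at each step:
largest Fibonacci ≤ 226 is 144; 226 − 144 = 82
largest Fibonacci ≤ 82 is 55; 82 − 55 = 27
largest Fibonacci ≤ 27 is 21; 27 − 21 = 6
largest Fibonacci ≤ 6 is 5; 6 − 5 = 1
largest Fibonacci ≤ 1 is 1; 1 − 1 = 0
So 226 = 144 + 55 + 21 + 5 + 1, with no two terms consecutive in the sequence.

144 + 55 + 21 + 5 + 1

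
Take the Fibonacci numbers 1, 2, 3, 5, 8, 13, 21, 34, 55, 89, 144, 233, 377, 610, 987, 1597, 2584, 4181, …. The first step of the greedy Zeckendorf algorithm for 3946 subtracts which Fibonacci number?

2584

2584 ≤ 3946 < 4181, so the largest Fibonacci number not exceeding 3946 is 2584.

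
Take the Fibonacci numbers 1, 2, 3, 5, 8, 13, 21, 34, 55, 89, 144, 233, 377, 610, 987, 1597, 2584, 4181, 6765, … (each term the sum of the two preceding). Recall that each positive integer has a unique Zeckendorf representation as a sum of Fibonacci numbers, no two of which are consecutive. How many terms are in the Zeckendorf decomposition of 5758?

7

Greedily peel off the largest Fibonacci term at each step:
5758: greatest Fibonacci not exceeding it is 4181, leaving 1577
1577: greatest Fibonacci not exceeding it is 987, leaving 590
590: greatest Fibonacci not exceeding it is 377, leaving 213
213: greatest Fibonacci not exceeding it is 144, leaving 69
69: greatest Fibonacci not exceeding it is 55, leaving 14
14: greatest Fibonacci not exceeding it is 13, leaving 1
1: greatest Fibonacci not exceeding it is 1, leaving 0
5758 = 4181 + 987 + 377 + 144 + 55 + 13 + 1, which has 7 terms.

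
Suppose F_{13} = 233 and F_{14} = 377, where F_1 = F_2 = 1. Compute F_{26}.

121393

By the doubling identity F_{2k} = F_k(2F_{k+1} − F_k): F_{26} = 233·(2·377 − 233) = 233·521 = 121393.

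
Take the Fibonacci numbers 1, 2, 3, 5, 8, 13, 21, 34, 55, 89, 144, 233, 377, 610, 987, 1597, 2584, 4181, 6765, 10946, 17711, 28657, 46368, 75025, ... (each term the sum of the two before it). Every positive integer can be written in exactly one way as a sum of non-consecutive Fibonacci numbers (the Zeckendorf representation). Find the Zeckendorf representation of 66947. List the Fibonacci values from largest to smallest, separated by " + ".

66947: greatest Fibonacci not exceeding it is 46368, leaving 20579
20579: greatest Fibonacci not exceeding it is 17711, leaving 2868
2868: greatest Fibonacci not exceeding it is 2584, leaving 284
284: greatest Fibonacci not exceeding it is 233, leaving 51
51: greatest Fibonacci not exceeding it is 34, leaving 17
17: greatest Fibonacci not exceeding it is 13, leaving 4
4: greatest Fibonacci not exceeding it is 3, leaving 1
1: greatest Fibonacci not exceeding it is 1, leaving 0
So 66947 = 46368 + 17711 + 2584 + 233 + 34 + 13 + 3 + 1, with no two terms consecutive in the sequence.

46368 + 17711 + 2584 + 233 + 34 + 13 + 3 + 1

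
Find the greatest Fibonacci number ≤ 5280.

4181

4181 ≤ 5280 < 6765, so the largest Fibonacci number not exceeding 5280 is 4181.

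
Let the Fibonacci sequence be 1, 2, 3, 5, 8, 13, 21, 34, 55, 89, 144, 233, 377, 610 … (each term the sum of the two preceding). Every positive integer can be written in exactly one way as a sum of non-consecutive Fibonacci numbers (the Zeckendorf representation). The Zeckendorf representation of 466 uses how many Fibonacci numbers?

2

Greedy algorithm:
466 − 377 = 89
89 − 89 = 0
466 = 377 + 89, which has 2 terms.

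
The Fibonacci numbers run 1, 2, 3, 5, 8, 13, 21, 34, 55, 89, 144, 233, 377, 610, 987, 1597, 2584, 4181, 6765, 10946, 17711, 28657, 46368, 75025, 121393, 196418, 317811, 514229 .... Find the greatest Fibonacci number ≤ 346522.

317811

317811 ≤ 346522 < 514229, so the largest Fibonacci number not exceeding 346522 is 317811.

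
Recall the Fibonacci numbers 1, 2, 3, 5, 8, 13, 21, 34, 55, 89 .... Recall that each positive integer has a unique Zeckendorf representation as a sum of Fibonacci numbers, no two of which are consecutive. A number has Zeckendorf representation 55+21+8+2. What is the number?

55+21+8+2 = 86.

86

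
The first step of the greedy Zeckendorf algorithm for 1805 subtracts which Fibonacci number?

1597

1597 ≤ 1805 < 2584, so the largest Fibonacci number not exceeding 1805 is 1597.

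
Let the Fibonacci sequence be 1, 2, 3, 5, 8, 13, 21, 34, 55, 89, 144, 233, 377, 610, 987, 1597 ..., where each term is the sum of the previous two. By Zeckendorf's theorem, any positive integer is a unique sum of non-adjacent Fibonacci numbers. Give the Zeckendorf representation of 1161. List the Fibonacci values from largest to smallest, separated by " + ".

1161: greatest Fibonacci not exceeding it is 987, leaving 174
174: greatest Fibonacci not exceeding it is 144, leaving 30
30: greatest Fibonacci not exceeding it is 21, leaving 9
9: greatest Fibonacci not exceeding it is 8, leaving 1
1: greatest Fibonacci not exceeding it is 1, leaving 0
So 1161 = 987 + 144 + 21 + 8 + 1, with no two terms consecutive in the sequence.

987 + 144 + 21 + 8 + 1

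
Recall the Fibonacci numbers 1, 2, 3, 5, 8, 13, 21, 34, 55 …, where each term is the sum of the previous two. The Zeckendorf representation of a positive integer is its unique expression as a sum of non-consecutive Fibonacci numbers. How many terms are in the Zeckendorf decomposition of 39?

2

39 − 34 = 5
5 − 5 = 0
39 = 34 + 5, which has 2 terms.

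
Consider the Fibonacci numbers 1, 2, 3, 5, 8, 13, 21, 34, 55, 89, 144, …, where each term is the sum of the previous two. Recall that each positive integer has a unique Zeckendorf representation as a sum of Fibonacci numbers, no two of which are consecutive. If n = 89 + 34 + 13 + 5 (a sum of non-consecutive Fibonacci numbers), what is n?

141

89 + 34 + 13 + 5 = 141.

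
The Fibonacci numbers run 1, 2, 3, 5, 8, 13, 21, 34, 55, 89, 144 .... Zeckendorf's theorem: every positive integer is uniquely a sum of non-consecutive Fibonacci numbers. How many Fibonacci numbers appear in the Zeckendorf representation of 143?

143: greatest Fibonacci not exceeding it is 89, leaving 54
54: greatest Fibonacci not exceeding it is 34, leaving 20
20: greatest Fibonacci not exceeding it is 13, leaving 7
7: greatest Fibonacci not exceeding it is 5, leaving 2
2: greatest Fibonacci not exceeding it is 2, leaving 0
143 = 89 + 34 + 13 + 5 + 2, which has 5 terms.

5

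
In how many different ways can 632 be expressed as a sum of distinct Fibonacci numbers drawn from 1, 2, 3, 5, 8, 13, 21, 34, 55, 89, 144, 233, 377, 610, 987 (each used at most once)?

632 = 610+21+1 = 610+13+8+1 = 377+233+21+1 = 610+13+5+3+1 = … (8 more), for 12 in all.

12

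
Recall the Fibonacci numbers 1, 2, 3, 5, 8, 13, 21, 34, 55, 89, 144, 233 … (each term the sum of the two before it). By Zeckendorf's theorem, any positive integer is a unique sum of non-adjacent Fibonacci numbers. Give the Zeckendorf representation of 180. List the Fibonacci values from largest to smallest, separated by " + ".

144 + 34 + 2

subtract 144 from 180: 36 remains
subtract 34 from 36: 2 remains
subtract 2 from 2: 0 remains
So 180 = 144 + 34 + 2, with no two terms consecutive in the sequence.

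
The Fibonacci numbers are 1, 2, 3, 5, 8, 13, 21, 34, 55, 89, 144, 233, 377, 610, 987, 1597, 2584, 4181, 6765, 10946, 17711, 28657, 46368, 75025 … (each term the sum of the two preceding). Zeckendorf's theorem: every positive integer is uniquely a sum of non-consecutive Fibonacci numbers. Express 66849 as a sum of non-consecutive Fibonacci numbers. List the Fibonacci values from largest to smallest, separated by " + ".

46368 + 17711 + 2584 + 144 + 34 + 8

largest Fibonacci ≤ 66849 is 46368; 66849 − 46368 = 20481
largest Fibonacci ≤ 20481 is 17711; 20481 − 17711 = 2770
largest Fibonacci ≤ 2770 is 2584; 2770 − 2584 = 186
largest Fibonacci ≤ 186 is 144; 186 − 144 = 42
largest Fibonacci ≤ 42 is 34; 42 − 34 = 8
largest Fibonacci ≤ 8 is 8; 8 − 8 = 0
So 66849 = 46368 + 17711 + 2584 + 144 + 34 + 8, with no two terms consecutive in the sequence.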